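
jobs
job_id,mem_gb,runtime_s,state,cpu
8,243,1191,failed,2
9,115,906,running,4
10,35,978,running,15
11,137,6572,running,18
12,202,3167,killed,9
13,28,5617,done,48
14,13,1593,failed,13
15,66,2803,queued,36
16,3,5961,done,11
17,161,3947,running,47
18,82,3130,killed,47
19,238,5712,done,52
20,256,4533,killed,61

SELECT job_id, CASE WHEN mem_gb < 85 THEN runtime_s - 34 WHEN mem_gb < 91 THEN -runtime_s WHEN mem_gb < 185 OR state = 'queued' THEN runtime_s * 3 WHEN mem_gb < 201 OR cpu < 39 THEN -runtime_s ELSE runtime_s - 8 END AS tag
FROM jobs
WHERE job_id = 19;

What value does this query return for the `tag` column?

5704

job_id = 19: mem_gb=238, runtime_s=5712, state=done, cpu=52.
mem_gb < 85 → false
mem_gb < 91 → false
mem_gb < 185 OR state = 'queued' → false
mem_gb < 201 OR cpu < 39 → false
No prior WHEN matched → ELSE → 5704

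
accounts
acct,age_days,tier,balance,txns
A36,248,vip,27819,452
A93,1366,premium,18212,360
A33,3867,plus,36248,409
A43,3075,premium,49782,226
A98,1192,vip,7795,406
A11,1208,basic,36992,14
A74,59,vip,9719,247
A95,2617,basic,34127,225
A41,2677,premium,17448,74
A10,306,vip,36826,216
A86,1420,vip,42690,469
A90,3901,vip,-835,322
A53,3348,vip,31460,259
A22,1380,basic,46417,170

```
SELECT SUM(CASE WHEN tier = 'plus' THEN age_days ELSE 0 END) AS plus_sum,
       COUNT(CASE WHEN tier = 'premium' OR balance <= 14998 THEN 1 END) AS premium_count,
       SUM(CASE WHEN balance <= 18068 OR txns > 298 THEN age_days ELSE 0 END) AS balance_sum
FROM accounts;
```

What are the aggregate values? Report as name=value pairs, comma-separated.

[plus_sum: tier = 'plus']
acct=A36: ✗
acct=A93: ✗
acct=A33: ✓ → 3867
acct=A43: ✗
acct=A98: ✗
acct=A11: ✗
acct=A74: ✗
acct=A95: ✗
acct=A41: ✗
acct=A10: ✗
acct=A86: ✗
acct=A90: ✗
acct=A53: ✗
acct=A22: ✗
plus_sum = 3867
—
[premium_count: tier = 'premium' OR balance <= 14998]
acct=A36: ✗
acct=A93: ✓ → 1
acct=A33: ✗
acct=A43: ✓ → 1
acct=A98: ✓ → 1
acct=A11: ✗
acct=A74: ✓ → 1
acct=A95: ✗
acct=A41: ✓ → 1
acct=A10: ✗
acct=A86: ✗
acct=A90: ✓ → 1
acct=A53: ✗
acct=A22: ✗
premium_count = COUNT(1, 1, 1, 1, 1, 1) = 6
—
[balance_sum: balance <= 18068 OR txns > 298]
acct=A36: ✓ → 248
acct=A93: ✓ → 1366
acct=A33: ✓ → 3867
acct=A43: ✗
acct=A98: ✓ → 1192
acct=A11: ✗
acct=A74: ✓ → 59
acct=A95: ✗
acct=A41: ✓ → 2677
acct=A10: ✗
acct=A86: ✓ → 1420
acct=A90: ✓ → 3901
acct=A53: ✗
acct=A22: ✗
balance_sum = 248 + 1366 + 3867 + 1192 + 59 + 2677 + 1420 + 3901 = 14730

plus_sum=3867, premium_count=6, balance_sum=14730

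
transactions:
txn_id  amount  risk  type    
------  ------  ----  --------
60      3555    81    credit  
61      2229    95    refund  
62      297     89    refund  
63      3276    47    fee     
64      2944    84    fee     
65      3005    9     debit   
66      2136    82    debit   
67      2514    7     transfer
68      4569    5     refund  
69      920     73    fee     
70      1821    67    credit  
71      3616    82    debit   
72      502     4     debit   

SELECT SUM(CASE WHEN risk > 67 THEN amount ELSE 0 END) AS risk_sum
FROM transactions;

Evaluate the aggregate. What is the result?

txn_id=60: ✓ → 3555
txn_id=61: ✓ → 2229
txn_id=62: ✓ → 297
txn_id=63: ✗
txn_id=64: ✓ → 2944
txn_id=65: ✗
txn_id=66: ✓ → 2136
txn_id=67: ✗
txn_id=68: ✗
txn_id=69: ✓ → 920
txn_id=70: ✗
txn_id=71: ✓ → 3616
txn_id=72: ✗
risk_sum = 3555 + 2229 + 297 + 2944 + 2136 + 920 + 3616 = 15697

15697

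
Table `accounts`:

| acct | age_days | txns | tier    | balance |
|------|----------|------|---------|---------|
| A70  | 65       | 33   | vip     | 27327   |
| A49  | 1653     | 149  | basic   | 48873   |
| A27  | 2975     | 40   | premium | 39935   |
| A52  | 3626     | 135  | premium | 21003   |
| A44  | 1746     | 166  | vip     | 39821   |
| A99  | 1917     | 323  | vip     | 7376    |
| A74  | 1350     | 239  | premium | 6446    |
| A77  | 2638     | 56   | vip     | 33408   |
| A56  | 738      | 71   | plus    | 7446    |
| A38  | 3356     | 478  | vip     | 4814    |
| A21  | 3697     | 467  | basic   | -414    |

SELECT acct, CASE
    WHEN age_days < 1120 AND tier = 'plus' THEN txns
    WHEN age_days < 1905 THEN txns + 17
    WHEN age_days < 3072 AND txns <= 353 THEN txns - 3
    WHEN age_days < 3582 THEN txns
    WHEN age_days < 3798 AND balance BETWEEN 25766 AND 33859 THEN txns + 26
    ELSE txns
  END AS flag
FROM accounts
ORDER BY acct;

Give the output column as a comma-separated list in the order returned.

467, 37, 478, 183, 166, 135, 71, 50, 256, 53, 320

acct=A21: ELSE → 467
acct=A27: age_days < 3072 AND txns <= 353 → 37
acct=A38: age_days < 3582 → 478
acct=A44: age_days < 1905 → 183
acct=A49: age_days < 1905 → 166
acct=A52: ELSE → 135
acct=A56: age_days < 1120 AND tier = 'plus' → 71
acct=A70: age_days < 1905 → 50
acct=A74: age_days < 1905 → 256
acct=A77: age_days < 3072 AND txns <= 353 → 53
acct=A99: age_days < 3072 AND txns <= 353 → 320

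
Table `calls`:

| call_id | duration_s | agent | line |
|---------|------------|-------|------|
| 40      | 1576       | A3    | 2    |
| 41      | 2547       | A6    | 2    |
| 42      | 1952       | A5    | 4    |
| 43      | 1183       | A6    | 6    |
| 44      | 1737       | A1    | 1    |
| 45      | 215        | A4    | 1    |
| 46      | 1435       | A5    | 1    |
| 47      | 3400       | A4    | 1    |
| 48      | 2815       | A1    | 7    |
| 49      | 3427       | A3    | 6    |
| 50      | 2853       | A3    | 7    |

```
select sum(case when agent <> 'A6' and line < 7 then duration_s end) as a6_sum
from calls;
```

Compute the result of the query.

call_id=40: ✓ → 1576
call_id=41: ✗
call_id=42: ✓ → 1952
call_id=43: ✗
call_id=44: ✓ → 1737
call_id=45: ✓ → 215
call_id=46: ✓ → 1435
call_id=47: ✓ → 3400
call_id=48: ✗
call_id=49: ✓ → 3427
call_id=50: ✗
a6_sum = 1576 + 1952 + 1737 + 215 + 1435 + 3400 + 3427 = 13742

13742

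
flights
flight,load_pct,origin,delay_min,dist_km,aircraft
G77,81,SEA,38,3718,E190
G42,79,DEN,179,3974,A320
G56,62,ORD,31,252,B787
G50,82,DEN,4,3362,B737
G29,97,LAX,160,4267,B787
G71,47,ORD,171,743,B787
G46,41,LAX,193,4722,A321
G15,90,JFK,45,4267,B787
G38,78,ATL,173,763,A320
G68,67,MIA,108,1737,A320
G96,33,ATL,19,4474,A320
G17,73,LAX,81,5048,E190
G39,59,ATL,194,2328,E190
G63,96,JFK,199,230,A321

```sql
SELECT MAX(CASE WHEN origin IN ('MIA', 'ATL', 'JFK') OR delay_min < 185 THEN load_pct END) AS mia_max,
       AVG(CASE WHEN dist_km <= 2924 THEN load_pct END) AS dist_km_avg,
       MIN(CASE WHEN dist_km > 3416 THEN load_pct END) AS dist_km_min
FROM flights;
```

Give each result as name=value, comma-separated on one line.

mia_max=97, dist_km_avg=68.1666666667, dist_km_min=33

[mia_max: origin IN ('MIA', 'ATL', 'JFK') OR delay_min < 185]
flight=G77: ✓ → 81
flight=G42: ✓ → 79
flight=G56: ✓ → 62
flight=G50: ✓ → 82
flight=G29: ✓ → 97
flight=G71: ✓ → 47
flight=G46: ✗
flight=G15: ✓ → 90
flight=G38: ✓ → 78
flight=G68: ✓ → 67
flight=G96: ✓ → 33
flight=G17: ✓ → 73
flight=G39: ✓ → 59
flight=G63: ✓ → 96
mia_max = MAX(81, 79, 62, 82, 97, 47, 90, 78, 67, 33, 73, 59, 96) = 97
—
[dist_km_avg: dist_km <= 2924]
flight=G77: ✗
flight=G42: ✗
flight=G56: ✓ → 62
flight=G50: ✗
flight=G29: ✗
flight=G71: ✓ → 47
flight=G46: ✗
flight=G15: ✗
flight=G38: ✓ → 78
flight=G68: ✓ → 67
flight=G96: ✗
flight=G17: ✗
flight=G39: ✓ → 59
flight=G63: ✓ → 96
dist_km_avg = (62 + 47 + 78 + 67 + 59 + 96) / 6 = 68.1666666667
—
[dist_km_min: dist_km > 3416]
flight=G77: ✓ → 81
flight=G42: ✓ → 79
flight=G56: ✗
flight=G50: ✗
flight=G29: ✓ → 97
flight=G71: ✗
flight=G46: ✓ → 41
flight=G15: ✓ → 90
flight=G38: ✗
flight=G68: ✗
flight=G96: ✓ → 33
flight=G17: ✓ → 73
flight=G39: ✗
flight=G63: ✗
dist_km_min = MIN(81, 79, 97, 41, 90, 33, 73) = 33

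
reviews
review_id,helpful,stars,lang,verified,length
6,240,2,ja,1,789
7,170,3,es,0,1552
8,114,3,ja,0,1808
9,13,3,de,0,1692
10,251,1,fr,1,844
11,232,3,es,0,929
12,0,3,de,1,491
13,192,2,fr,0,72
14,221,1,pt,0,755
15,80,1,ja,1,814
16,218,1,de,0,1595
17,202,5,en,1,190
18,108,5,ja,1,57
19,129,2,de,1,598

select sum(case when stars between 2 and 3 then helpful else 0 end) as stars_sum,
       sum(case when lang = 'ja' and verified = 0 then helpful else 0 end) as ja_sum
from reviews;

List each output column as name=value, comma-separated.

[stars_sum: stars between 2 and 3]
review_id=6: ✓ → 240
review_id=7: ✓ → 170
review_id=8: ✓ → 114
review_id=9: ✓ → 13
review_id=10: ✗
review_id=11: ✓ → 232
review_id=12: ✓ → 0
review_id=13: ✓ → 192
review_id=14: ✗
review_id=15: ✗
review_id=16: ✗
review_id=17: ✗
review_id=18: ✗
review_id=19: ✓ → 129
stars_sum = 240 + 170 + 114 + 13 + 232 + 192 + 129 = 1090
—
[ja_sum: lang = 'ja' and verified = 0]
review_id=6: ✗
review_id=7: ✗
review_id=8: ✓ → 114
review_id=9: ✗
review_id=10: ✗
review_id=11: ✗
review_id=12: ✗
review_id=13: ✗
review_id=14: ✗
review_id=15: ✗
review_id=16: ✗
review_id=17: ✗
review_id=18: ✗
review_id=19: ✗
ja_sum = 114

stars_sum=1090, ja_sum=114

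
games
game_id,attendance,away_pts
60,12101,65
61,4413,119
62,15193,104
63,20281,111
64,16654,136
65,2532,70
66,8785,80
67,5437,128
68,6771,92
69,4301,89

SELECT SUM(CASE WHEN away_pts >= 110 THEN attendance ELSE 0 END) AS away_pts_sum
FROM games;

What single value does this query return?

46785

game_id=60: ✗
game_id=61: ✓ → 4413
game_id=62: ✗
game_id=63: ✓ → 20281
game_id=64: ✓ → 16654
game_id=65: ✗
game_id=66: ✗
game_id=67: ✓ → 5437
game_id=68: ✗
game_id=69: ✗
away_pts_sum = 4413 + 20281 + 16654 + 5437 = 46785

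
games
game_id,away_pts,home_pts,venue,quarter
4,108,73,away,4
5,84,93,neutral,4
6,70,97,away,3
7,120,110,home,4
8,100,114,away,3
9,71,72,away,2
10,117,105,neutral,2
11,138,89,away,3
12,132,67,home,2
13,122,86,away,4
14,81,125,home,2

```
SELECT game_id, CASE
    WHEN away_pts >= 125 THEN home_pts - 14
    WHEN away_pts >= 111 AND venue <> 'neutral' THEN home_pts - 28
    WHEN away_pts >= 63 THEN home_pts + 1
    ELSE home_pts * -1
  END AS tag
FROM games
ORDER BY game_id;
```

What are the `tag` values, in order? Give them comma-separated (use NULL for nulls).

game_id=4: away_pts >= 63 → 74
game_id=5: away_pts >= 63 → 94
game_id=6: away_pts >= 63 → 98
game_id=7: away_pts >= 111 AND venue <> 'neutral' → 82
game_id=8: away_pts >= 63 → 115
game_id=9: away_pts >= 63 → 73
game_id=10: away_pts >= 63 → 106
game_id=11: away_pts >= 125 → 75
game_id=12: away_pts >= 125 → 53
game_id=13: away_pts >= 111 AND venue <> 'neutral' → 58
game_id=14: away_pts >= 63 → 126

74, 94, 98, 82, 115, 73, 106, 75, 53, 58, 126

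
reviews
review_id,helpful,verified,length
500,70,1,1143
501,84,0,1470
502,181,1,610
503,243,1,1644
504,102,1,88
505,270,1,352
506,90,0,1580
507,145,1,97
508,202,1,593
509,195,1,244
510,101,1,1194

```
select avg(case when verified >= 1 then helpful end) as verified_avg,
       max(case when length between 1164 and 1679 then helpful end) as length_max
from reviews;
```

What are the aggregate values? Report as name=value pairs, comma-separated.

verified_avg=167.6666666667, length_max=243

[verified_avg: verified >= 1]
review_id=500: ✓ → 70
review_id=501: ✗
review_id=502: ✓ → 181
review_id=503: ✓ → 243
review_id=504: ✓ → 102
review_id=505: ✓ → 270
review_id=506: ✗
review_id=507: ✓ → 145
review_id=508: ✓ → 202
review_id=509: ✓ → 195
review_id=510: ✓ → 101
verified_avg = (70 + 181 + 243 + 102 + 270 + 145 + 202 + 195 + 101) / 9 = 167.6666666667
—
[length_max: length between 1164 and 1679]
review_id=500: ✗
review_id=501: ✓ → 84
review_id=502: ✗
review_id=503: ✓ → 243
review_id=504: ✗
review_id=505: ✗
review_id=506: ✓ → 90
review_id=507: ✗
review_id=508: ✗
review_id=509: ✗
review_id=510: ✓ → 101
length_max = MAX(84, 243, 90, 101) = 243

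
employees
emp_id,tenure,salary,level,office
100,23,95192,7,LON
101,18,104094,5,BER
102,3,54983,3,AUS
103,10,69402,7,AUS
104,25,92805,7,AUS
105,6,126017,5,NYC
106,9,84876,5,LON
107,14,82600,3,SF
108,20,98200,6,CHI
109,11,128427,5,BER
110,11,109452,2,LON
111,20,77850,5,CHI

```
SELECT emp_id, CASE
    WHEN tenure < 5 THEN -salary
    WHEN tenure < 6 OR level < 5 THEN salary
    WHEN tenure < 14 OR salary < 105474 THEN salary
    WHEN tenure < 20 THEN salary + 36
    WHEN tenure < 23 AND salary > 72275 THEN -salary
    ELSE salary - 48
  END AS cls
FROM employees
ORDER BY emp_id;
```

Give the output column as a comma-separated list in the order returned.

emp_id=100: tenure < 14 OR salary < 105474 → 95192
emp_id=101: tenure < 14 OR salary < 105474 → 104094
emp_id=102: tenure < 5 → -54983
emp_id=103: tenure < 14 OR salary < 105474 → 69402
emp_id=104: tenure < 14 OR salary < 105474 → 92805
emp_id=105: tenure < 14 OR salary < 105474 → 126017
emp_id=106: tenure < 14 OR salary < 105474 → 84876
emp_id=107: tenure < 6 OR level < 5 → 82600
emp_id=108: tenure < 14 OR salary < 105474 → 98200
emp_id=109: tenure < 14 OR salary < 105474 → 128427
emp_id=110: tenure < 6 OR level < 5 → 109452
emp_id=111: tenure < 14 OR salary < 105474 → 77850

95192, 104094, -54983, 69402, 92805, 126017, 84876, 82600, 98200, 128427, 109452, 77850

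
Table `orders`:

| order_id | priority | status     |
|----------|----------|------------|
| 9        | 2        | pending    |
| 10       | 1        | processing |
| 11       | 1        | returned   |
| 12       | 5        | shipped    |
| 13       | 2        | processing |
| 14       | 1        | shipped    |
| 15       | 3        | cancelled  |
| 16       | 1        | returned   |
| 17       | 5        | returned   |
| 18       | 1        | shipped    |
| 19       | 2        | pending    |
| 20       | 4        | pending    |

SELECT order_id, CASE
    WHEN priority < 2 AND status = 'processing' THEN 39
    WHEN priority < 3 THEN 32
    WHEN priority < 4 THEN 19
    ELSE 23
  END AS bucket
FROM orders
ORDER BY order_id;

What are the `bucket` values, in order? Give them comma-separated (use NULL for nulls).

order_id=9: priority < 3 → 32
order_id=10: priority < 2 AND status = 'processing' → 39
order_id=11: priority < 3 → 32
order_id=12: ELSE → 23
order_id=13: priority < 3 → 32
order_id=14: priority < 3 → 32
order_id=15: priority < 4 → 19
order_id=16: priority < 3 → 32
order_id=17: ELSE → 23
order_id=18: priority < 3 → 32
order_id=19: priority < 3 → 32
order_id=20: ELSE → 23

32, 39, 32, 23, 32, 32, 19, 32, 23, 32, 32, 23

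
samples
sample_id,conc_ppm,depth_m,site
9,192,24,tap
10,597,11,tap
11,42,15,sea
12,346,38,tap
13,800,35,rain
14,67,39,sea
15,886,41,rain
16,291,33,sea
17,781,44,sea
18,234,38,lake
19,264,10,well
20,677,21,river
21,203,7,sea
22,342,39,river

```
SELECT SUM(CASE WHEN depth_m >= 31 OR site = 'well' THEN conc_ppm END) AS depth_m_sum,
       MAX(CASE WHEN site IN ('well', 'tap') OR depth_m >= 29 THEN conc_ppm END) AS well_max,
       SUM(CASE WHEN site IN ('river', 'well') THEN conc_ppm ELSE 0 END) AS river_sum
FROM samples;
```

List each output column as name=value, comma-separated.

depth_m_sum=4011, well_max=886, river_sum=1283

[depth_m_sum: depth_m >= 31 OR site = 'well']
sample_id=9: ✗
sample_id=10: ✗
sample_id=11: ✗
sample_id=12: ✓ → 346
sample_id=13: ✓ → 800
sample_id=14: ✓ → 67
sample_id=15: ✓ → 886
sample_id=16: ✓ → 291
sample_id=17: ✓ → 781
sample_id=18: ✓ → 234
sample_id=19: ✓ → 264
sample_id=20: ✗
sample_id=21: ✗
sample_id=22: ✓ → 342
depth_m_sum = 346 + 800 + 67 + 886 + 291 + 781 + 234 + 264 + 342 = 4011
—
[well_max: site IN ('well', 'tap') OR depth_m >= 29]
sample_id=9: ✓ → 192
sample_id=10: ✓ → 597
sample_id=11: ✗
sample_id=12: ✓ → 346
sample_id=13: ✓ → 800
sample_id=14: ✓ → 67
sample_id=15: ✓ → 886
sample_id=16: ✓ → 291
sample_id=17: ✓ → 781
sample_id=18: ✓ → 234
sample_id=19: ✓ → 264
sample_id=20: ✗
sample_id=21: ✗
sample_id=22: ✓ → 342
well_max = MAX(192, 597, 346, 800, 67, 886, 291, 781, 234, 264, 342) = 886
—
[river_sum: site IN ('river', 'well')]
sample_id=9: ✗
sample_id=10: ✗
sample_id=11: ✗
sample_id=12: ✗
sample_id=13: ✗
sample_id=14: ✗
sample_id=15: ✗
sample_id=16: ✗
sample_id=17: ✗
sample_id=18: ✗
sample_id=19: ✓ → 264
sample_id=20: ✓ → 677
sample_id=21: ✗
sample_id=22: ✓ → 342
river_sum = 264 + 677 + 342 = 1283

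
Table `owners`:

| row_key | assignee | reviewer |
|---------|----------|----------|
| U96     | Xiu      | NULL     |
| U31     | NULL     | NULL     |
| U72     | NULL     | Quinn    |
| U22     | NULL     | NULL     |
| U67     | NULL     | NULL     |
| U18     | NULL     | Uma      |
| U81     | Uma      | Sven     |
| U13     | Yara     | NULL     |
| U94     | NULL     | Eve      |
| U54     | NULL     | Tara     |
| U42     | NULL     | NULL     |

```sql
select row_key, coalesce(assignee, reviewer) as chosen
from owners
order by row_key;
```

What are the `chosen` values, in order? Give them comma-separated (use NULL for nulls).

row_key=U13: assignee=Yara → Yara
row_key=U18: assignee=NULL, reviewer=Uma → Uma
row_key=U22: assignee=NULL, reviewer=NULL (all NULL) → NULL
row_key=U31: assignee=NULL, reviewer=NULL (all NULL) → NULL
row_key=U42: assignee=NULL, reviewer=NULL (all NULL) → NULL
row_key=U54: assignee=NULL, reviewer=Tara → Tara
row_key=U67: assignee=NULL, reviewer=NULL (all NULL) → NULL
row_key=U72: assignee=NULL, reviewer=Quinn → Quinn
row_key=U81: assignee=Uma → Uma
row_key=U94: assignee=NULL, reviewer=Eve → Eve
row_key=U96: assignee=Xiu → Xiu

Yara, Uma, NULL, NULL, NULL, Tara, NULL, Quinn, Uma, Eve, Xiu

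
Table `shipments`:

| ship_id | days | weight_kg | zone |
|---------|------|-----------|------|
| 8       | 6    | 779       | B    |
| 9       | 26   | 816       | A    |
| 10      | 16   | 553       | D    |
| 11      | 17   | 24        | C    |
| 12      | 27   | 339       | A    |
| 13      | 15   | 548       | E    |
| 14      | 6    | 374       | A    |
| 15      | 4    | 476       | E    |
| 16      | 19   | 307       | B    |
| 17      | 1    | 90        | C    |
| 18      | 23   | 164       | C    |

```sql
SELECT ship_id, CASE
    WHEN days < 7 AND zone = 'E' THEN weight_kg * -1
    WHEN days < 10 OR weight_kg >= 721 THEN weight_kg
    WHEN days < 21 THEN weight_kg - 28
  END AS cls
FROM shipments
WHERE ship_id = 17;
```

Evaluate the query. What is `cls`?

ship_id = 17: days=1, weight_kg=90, zone=C.
days < 7 AND zone = 'E' → false
days < 10 OR weight_kg >= 721 → true → 90

90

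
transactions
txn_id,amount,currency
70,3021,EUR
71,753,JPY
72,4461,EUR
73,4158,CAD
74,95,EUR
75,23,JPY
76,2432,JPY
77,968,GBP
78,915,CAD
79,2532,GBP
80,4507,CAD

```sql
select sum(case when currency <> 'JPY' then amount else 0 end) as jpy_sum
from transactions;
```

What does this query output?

txn_id=70: ✓ → 3021
txn_id=71: ✗
txn_id=72: ✓ → 4461
txn_id=73: ✓ → 4158
txn_id=74: ✓ → 95
txn_id=75: ✗
txn_id=76: ✗
txn_id=77: ✓ → 968
txn_id=78: ✓ → 915
txn_id=79: ✓ → 2532
txn_id=80: ✓ → 4507
jpy_sum = 3021 + 4461 + 4158 + 95 + 968 + 915 + 2532 + 4507 = 20657

20657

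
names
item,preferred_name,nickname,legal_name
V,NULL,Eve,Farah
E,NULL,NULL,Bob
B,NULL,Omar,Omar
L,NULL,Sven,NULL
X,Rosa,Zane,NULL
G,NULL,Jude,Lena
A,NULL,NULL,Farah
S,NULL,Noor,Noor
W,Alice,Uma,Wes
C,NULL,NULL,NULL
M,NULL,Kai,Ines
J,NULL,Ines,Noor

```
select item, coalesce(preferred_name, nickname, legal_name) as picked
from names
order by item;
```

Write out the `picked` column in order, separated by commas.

item=A: preferred_name=NULL, nickname=NULL, legal_name=Farah → Farah
item=B: preferred_name=NULL, nickname=Omar → Omar
item=C: preferred_name=NULL, nickname=NULL, legal_name=NULL (all NULL) → NULL
item=E: preferred_name=NULL, nickname=NULL, legal_name=Bob → Bob
item=G: preferred_name=NULL, nickname=Jude → Jude
item=J: preferred_name=NULL, nickname=Ines → Ines
item=L: preferred_name=NULL, nickname=Sven → Sven
item=M: preferred_name=NULL, nickname=Kai → Kai
item=S: preferred_name=NULL, nickname=Noor → Noor
item=V: preferred_name=NULL, nickname=Eve → Eve
item=W: preferred_name=Alice → Alice
item=X: preferred_name=Rosa → Rosa

Farah, Omar, NULL, Bob, Jude, Ines, Sven, Kai, Noor, Eve, Alice, Rosa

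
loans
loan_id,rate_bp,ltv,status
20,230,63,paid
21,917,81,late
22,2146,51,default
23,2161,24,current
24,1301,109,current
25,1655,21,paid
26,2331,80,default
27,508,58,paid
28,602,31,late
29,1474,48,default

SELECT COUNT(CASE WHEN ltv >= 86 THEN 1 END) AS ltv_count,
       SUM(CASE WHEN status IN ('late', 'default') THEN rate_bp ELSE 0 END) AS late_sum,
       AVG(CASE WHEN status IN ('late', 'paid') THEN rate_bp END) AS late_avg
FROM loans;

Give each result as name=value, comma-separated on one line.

[ltv_count: ltv >= 86]
loan_id=20: ✗
loan_id=21: ✗
loan_id=22: ✗
loan_id=23: ✗
loan_id=24: ✓ → 1
loan_id=25: ✗
loan_id=26: ✗
loan_id=27: ✗
loan_id=28: ✗
loan_id=29: ✗
ltv_count = COUNT(1) = 1
—
[late_sum: status IN ('late', 'default')]
loan_id=20: ✗
loan_id=21: ✓ → 917
loan_id=22: ✓ → 2146
loan_id=23: ✗
loan_id=24: ✗
loan_id=25: ✗
loan_id=26: ✓ → 2331
loan_id=27: ✗
loan_id=28: ✓ → 602
loan_id=29: ✓ → 1474
late_sum = 917 + 2146 + 2331 + 602 + 1474 = 7470
—
[late_avg: status IN ('late', 'paid')]
loan_id=20: ✓ → 230
loan_id=21: ✓ → 917
loan_id=22: ✗
loan_id=23: ✗
loan_id=24: ✗
loan_id=25: ✓ → 1655
loan_id=26: ✗
loan_id=27: ✓ → 508
loan_id=28: ✓ → 602
loan_id=29: ✗
late_avg = (230 + 917 + 1655 + 508 + 602) / 5 = 782.4

ltv_count=1, late_sum=7470, late_avg=782.4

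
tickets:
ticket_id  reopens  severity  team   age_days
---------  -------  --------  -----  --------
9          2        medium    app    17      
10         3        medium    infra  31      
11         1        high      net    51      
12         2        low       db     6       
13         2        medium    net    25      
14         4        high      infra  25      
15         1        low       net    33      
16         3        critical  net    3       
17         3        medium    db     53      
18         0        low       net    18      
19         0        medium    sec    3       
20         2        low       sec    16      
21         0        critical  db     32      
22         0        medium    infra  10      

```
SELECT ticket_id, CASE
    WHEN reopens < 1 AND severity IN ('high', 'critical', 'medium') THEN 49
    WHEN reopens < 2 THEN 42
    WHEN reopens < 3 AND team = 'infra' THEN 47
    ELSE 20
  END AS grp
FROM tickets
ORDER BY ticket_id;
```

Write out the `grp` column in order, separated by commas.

ticket_id=9: ELSE → 20
ticket_id=10: ELSE → 20
ticket_id=11: reopens < 2 → 42
ticket_id=12: ELSE → 20
ticket_id=13: ELSE → 20
ticket_id=14: ELSE → 20
ticket_id=15: reopens < 2 → 42
ticket_id=16: ELSE → 20
ticket_id=17: ELSE → 20
ticket_id=18: reopens < 2 → 42
ticket_id=19: reopens < 1 AND severity IN ('high', 'critical', 'medium') → 49
ticket_id=20: ELSE → 20
ticket_id=21: reopens < 1 AND severity IN ('high', 'critical', 'medium') → 49
ticket_id=22: reopens < 1 AND severity IN ('high', 'critical', 'medium') → 49

20, 20, 42, 20, 20, 20, 42, 20, 20, 42, 49, 20, 49, 49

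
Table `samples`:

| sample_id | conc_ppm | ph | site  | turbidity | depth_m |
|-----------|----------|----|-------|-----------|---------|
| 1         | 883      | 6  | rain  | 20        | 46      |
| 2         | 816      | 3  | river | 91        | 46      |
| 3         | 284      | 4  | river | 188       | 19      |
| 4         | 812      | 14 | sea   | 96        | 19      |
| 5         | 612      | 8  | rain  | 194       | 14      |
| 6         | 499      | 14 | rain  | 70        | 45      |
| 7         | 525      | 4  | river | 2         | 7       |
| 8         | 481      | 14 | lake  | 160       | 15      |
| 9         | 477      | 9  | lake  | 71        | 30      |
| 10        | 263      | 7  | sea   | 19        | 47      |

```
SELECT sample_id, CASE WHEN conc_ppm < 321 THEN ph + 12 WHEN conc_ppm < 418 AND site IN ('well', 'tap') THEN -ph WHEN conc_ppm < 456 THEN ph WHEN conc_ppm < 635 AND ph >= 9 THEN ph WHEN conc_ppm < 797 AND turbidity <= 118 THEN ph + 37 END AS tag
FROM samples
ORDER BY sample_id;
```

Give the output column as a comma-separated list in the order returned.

NULL, NULL, 16, NULL, NULL, 14, 41, 14, 9, 19

sample_id=1: (no match → NULL) → NULL
sample_id=2: (no match → NULL) → NULL
sample_id=3: conc_ppm < 321 → 16
sample_id=4: (no match → NULL) → NULL
sample_id=5: (no match → NULL) → NULL
sample_id=6: conc_ppm < 635 AND ph >= 9 → 14
sample_id=7: conc_ppm < 797 AND turbidity <= 118 → 41
sample_id=8: conc_ppm < 635 AND ph >= 9 → 14
sample_id=9: conc_ppm < 635 AND ph >= 9 → 9
sample_id=10: conc_ppm < 321 → 19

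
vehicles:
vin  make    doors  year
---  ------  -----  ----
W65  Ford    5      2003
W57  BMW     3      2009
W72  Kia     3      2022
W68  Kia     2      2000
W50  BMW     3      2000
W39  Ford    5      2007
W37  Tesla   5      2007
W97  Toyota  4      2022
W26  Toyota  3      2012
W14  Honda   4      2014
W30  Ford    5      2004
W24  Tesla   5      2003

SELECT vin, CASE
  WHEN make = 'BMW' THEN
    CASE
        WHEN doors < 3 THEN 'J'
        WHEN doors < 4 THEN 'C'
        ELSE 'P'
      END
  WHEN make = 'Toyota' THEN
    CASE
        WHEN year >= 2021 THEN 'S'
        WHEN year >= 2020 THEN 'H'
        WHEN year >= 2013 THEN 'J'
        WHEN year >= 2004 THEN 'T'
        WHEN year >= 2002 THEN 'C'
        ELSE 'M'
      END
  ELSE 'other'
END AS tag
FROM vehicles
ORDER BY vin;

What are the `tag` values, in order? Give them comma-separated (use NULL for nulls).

other, other, T, other, other, other, C, C, other, other, other, S

vin=W14: make='Honda' → outer ELSE → other
vin=W24: make='Tesla' → outer ELSE → other
vin=W26: make='Toyota' → inner[year >= 2004] → T
vin=W30: make='Ford' → outer ELSE → other
vin=W37: make='Tesla' → outer ELSE → other
vin=W39: make='Ford' → outer ELSE → other
vin=W50: make='BMW' → inner[doors < 4] → C
vin=W57: make='BMW' → inner[doors < 4] → C
vin=W65: make='Ford' → outer ELSE → other
vin=W68: make='Kia' → outer ELSE → other
vin=W72: make='Kia' → outer ELSE → other
vin=W97: make='Toyota' → inner[year >= 2021] → S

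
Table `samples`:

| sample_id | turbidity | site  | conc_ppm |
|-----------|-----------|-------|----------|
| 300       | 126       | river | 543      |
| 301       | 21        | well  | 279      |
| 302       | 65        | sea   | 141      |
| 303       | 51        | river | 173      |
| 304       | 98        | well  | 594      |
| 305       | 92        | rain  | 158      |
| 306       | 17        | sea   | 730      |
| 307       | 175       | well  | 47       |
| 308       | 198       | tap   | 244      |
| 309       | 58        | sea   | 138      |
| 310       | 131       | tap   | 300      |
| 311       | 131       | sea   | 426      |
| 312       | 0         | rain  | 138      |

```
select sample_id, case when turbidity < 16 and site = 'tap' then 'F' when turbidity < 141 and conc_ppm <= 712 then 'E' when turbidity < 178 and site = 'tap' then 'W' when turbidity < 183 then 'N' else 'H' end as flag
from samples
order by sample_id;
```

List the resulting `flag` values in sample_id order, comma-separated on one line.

sample_id=300: turbidity < 141 and conc_ppm <= 712 → E
sample_id=301: turbidity < 141 and conc_ppm <= 712 → E
sample_id=302: turbidity < 141 and conc_ppm <= 712 → E
sample_id=303: turbidity < 141 and conc_ppm <= 712 → E
sample_id=304: turbidity < 141 and conc_ppm <= 712 → E
sample_id=305: turbidity < 141 and conc_ppm <= 712 → E
sample_id=306: turbidity < 183 → N
sample_id=307: turbidity < 183 → N
sample_id=308: ELSE → H
sample_id=309: turbidity < 141 and conc_ppm <= 712 → E
sample_id=310: turbidity < 141 and conc_ppm <= 712 → E
sample_id=311: turbidity < 141 and conc_ppm <= 712 → E
sample_id=312: turbidity < 141 and conc_ppm <= 712 → E

E, E, E, E, E, E, N, N, H, E, E, E, E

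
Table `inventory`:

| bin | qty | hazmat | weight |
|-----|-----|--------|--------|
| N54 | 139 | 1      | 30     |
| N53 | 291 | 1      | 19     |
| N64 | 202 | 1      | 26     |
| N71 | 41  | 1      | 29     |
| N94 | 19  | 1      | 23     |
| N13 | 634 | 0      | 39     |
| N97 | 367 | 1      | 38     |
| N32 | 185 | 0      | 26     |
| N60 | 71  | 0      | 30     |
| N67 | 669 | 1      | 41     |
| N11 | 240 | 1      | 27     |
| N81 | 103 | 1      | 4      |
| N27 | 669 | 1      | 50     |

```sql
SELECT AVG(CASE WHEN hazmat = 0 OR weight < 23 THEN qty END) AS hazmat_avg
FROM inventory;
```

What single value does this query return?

256.8

bin=N54: ✗
bin=N53: ✓ → 291
bin=N64: ✗
bin=N71: ✗
bin=N94: ✗
bin=N13: ✓ → 634
bin=N97: ✗
bin=N32: ✓ → 185
bin=N60: ✓ → 71
bin=N67: ✗
bin=N11: ✗
bin=N81: ✓ → 103
bin=N27: ✗
hazmat_avg = (291 + 634 + 185 + 71 + 103) / 5 = 256.8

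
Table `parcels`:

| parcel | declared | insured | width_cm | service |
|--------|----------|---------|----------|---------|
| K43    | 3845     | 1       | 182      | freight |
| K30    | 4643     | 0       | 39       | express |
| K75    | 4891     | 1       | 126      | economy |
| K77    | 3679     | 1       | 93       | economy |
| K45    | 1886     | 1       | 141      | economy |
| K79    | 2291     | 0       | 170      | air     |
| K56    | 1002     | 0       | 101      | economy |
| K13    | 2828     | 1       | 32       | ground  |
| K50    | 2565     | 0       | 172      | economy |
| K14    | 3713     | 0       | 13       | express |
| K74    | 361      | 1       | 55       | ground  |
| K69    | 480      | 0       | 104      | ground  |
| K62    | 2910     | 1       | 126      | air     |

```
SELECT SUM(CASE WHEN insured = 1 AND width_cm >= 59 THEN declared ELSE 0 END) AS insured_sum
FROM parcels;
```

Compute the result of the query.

parcel=K43: ✓ → 3845
parcel=K30: ✗
parcel=K75: ✓ → 4891
parcel=K77: ✓ → 3679
parcel=K45: ✓ → 1886
parcel=K79: ✗
parcel=K56: ✗
parcel=K13: ✗
parcel=K50: ✗
parcel=K14: ✗
parcel=K74: ✗
parcel=K69: ✗
parcel=K62: ✓ → 2910
insured_sum = 3845 + 4891 + 3679 + 1886 + 2910 = 17211

17211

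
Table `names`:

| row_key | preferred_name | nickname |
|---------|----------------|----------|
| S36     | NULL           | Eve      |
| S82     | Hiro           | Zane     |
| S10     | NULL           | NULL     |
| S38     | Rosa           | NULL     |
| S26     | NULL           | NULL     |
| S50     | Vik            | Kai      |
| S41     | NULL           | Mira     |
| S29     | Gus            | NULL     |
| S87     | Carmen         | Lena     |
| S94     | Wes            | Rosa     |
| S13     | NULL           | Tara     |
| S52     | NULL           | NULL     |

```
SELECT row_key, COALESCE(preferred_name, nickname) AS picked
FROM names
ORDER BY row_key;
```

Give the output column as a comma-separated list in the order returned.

NULL, Tara, NULL, Gus, Eve, Rosa, Mira, Vik, NULL, Hiro, Carmen, Wes

row_key=S10: preferred_name=NULL, nickname=NULL (all NULL) → NULL
row_key=S13: preferred_name=NULL, nickname=Tara → Tara
row_key=S26: preferred_name=NULL, nickname=NULL (all NULL) → NULL
row_key=S29: preferred_name=Gus → Gus
row_key=S36: preferred_name=NULL, nickname=Eve → Eve
row_key=S38: preferred_name=Rosa → Rosa
row_key=S41: preferred_name=NULL, nickname=Mira → Mira
row_key=S50: preferred_name=Vik → Vik
row_key=S52: preferred_name=NULL, nickname=NULL (all NULL) → NULL
row_key=S82: preferred_name=Hiro → Hiro
row_key=S87: preferred_name=Carmen → Carmen
row_key=S94: preferred_name=Wes → Wes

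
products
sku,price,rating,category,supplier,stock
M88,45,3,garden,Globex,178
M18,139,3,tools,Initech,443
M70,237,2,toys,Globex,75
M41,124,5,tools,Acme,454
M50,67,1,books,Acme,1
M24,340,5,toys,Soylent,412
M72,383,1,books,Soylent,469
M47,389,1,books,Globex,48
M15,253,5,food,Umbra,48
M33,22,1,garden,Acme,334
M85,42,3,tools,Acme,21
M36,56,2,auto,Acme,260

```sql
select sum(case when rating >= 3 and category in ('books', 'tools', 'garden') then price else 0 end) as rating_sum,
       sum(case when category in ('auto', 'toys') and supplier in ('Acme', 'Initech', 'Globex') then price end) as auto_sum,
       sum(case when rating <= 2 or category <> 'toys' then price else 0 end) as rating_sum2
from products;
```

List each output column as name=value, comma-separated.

[rating_sum: rating >= 3 and category in ('books', 'tools', 'garden')]
sku=M88: ✓ → 45
sku=M18: ✓ → 139
sku=M70: ✗
sku=M41: ✓ → 124
sku=M50: ✗
sku=M24: ✗
sku=M72: ✗
sku=M47: ✗
sku=M15: ✗
sku=M33: ✗
sku=M85: ✓ → 42
sku=M36: ✗
rating_sum = 45 + 139 + 124 + 42 = 350
—
[auto_sum: category in ('auto', 'toys') and supplier in ('Acme', 'Initech', 'Globex')]
sku=M88: ✗
sku=M18: ✗
sku=M70: ✓ → 237
sku=M41: ✗
sku=M50: ✗
sku=M24: ✗
sku=M72: ✗
sku=M47: ✗
sku=M15: ✗
sku=M33: ✗
sku=M85: ✗
sku=M36: ✓ → 56
auto_sum = 237 + 56 = 293
—
[rating_sum2: rating <= 2 or category <> 'toys']
sku=M88: ✓ → 45
sku=M18: ✓ → 139
sku=M70: ✓ → 237
sku=M41: ✓ → 124
sku=M50: ✓ → 67
sku=M24: ✗
sku=M72: ✓ → 383
sku=M47: ✓ → 389
sku=M15: ✓ → 253
sku=M33: ✓ → 22
sku=M85: ✓ → 42
sku=M36: ✓ → 56
rating_sum2 = 45 + 139 + 237 + 124 + 67 + 383 + 389 + 253 + 22 + 42 + 56 = 1757

rating_sum=350, auto_sum=293, rating_sum2=1757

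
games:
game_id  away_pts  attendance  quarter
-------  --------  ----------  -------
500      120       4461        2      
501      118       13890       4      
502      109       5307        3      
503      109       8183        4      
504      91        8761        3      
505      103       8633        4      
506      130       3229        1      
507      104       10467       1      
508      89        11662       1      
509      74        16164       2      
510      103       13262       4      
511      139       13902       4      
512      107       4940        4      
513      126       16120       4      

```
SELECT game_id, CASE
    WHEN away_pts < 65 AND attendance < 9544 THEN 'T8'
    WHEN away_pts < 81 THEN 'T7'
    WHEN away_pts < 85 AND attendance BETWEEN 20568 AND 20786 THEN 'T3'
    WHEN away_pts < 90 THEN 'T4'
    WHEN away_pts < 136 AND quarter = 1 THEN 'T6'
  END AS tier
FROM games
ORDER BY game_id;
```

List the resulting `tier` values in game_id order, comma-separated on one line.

NULL, NULL, NULL, NULL, NULL, NULL, T6, T6, T4, T7, NULL, NULL, NULL, NULL

game_id=500: (no match → NULL) → NULL
game_id=501: (no match → NULL) → NULL
game_id=502: (no match → NULL) → NULL
game_id=503: (no match → NULL) → NULL
game_id=504: (no match → NULL) → NULL
game_id=505: (no match → NULL) → NULL
game_id=506: away_pts < 136 AND quarter = 1 → T6
game_id=507: away_pts < 136 AND quarter = 1 → T6
game_id=508: away_pts < 90 → T4
game_id=509: away_pts < 81 → T7
game_id=510: (no match → NULL) → NULL
game_id=511: (no match → NULL) → NULL
game_id=512: (no match → NULL) → NULL
game_id=513: (no match → NULL) → NULL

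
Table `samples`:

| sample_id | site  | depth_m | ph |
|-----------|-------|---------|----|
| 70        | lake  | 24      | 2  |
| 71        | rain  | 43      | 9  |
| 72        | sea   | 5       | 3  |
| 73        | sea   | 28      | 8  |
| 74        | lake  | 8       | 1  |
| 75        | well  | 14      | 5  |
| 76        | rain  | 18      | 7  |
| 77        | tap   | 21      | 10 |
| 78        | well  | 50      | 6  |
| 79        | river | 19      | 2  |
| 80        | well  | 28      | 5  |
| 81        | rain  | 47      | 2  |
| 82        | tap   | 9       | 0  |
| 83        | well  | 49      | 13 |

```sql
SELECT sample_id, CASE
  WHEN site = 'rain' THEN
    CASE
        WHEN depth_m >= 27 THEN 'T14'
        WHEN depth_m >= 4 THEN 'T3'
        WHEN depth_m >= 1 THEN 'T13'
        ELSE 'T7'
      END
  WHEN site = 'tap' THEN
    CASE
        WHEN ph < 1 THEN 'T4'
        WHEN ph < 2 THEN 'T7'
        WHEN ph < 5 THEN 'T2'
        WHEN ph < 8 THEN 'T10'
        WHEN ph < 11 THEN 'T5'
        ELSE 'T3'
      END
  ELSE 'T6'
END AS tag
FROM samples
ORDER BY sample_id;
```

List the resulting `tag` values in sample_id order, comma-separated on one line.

sample_id=70: site='lake' → outer ELSE → T6
sample_id=71: site='rain' → inner[depth_m >= 27] → T14
sample_id=72: site='sea' → outer ELSE → T6
sample_id=73: site='sea' → outer ELSE → T6
sample_id=74: site='lake' → outer ELSE → T6
sample_id=75: site='well' → outer ELSE → T6
sample_id=76: site='rain' → inner[depth_m >= 4] → T3
sample_id=77: site='tap' → inner[ph < 11] → T5
sample_id=78: site='well' → outer ELSE → T6
sample_id=79: site='river' → outer ELSE → T6
sample_id=80: site='well' → outer ELSE → T6
sample_id=81: site='rain' → inner[depth_m >= 27] → T14
sample_id=82: site='tap' → inner[ph < 1] → T4
sample_id=83: site='well' → outer ELSE → T6

T6, T14, T6, T6, T6, T6, T3, T5, T6, T6, T6, T14, T4, T6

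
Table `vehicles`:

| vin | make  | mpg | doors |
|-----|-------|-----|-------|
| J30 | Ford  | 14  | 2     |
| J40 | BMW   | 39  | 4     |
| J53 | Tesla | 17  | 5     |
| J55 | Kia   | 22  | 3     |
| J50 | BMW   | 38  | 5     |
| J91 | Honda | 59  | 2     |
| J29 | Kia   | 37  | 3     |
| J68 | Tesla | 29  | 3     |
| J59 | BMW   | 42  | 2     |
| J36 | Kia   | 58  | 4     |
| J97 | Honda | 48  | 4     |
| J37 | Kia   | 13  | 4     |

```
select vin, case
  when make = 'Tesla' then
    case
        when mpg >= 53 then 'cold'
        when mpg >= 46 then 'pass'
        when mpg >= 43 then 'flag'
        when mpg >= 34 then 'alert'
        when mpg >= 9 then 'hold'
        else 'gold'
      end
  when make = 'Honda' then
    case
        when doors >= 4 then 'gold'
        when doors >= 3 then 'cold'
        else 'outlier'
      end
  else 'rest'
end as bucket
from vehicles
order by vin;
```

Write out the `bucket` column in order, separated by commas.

vin=J29: make='Kia' → outer ELSE → rest
vin=J30: make='Ford' → outer ELSE → rest
vin=J36: make='Kia' → outer ELSE → rest
vin=J37: make='Kia' → outer ELSE → rest
vin=J40: make='BMW' → outer ELSE → rest
vin=J50: make='BMW' → outer ELSE → rest
vin=J53: make='Tesla' → inner[mpg >= 9] → hold
vin=J55: make='Kia' → outer ELSE → rest
vin=J59: make='BMW' → outer ELSE → rest
vin=J68: make='Tesla' → inner[mpg >= 9] → hold
vin=J91: make='Honda' → inner[ELSE] → outlier
vin=J97: make='Honda' → inner[doors >= 4] → gold

rest, rest, rest, rest, rest, rest, hold, rest, rest, hold, outlier, gold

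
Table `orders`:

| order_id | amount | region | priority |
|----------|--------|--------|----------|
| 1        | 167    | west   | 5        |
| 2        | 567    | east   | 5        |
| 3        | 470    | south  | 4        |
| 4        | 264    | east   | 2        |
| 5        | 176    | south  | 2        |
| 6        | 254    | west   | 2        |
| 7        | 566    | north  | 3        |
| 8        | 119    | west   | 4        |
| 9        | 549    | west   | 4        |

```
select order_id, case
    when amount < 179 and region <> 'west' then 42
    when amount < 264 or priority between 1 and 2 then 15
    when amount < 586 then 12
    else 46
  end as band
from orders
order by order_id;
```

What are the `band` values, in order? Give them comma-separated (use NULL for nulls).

15, 12, 12, 15, 42, 15, 12, 15, 12

order_id=1: amount < 264 or priority between 1 and 2 → 15
order_id=2: amount < 586 → 12
order_id=3: amount < 586 → 12
order_id=4: amount < 264 or priority between 1 and 2 → 15
order_id=5: amount < 179 and region <> 'west' → 42
order_id=6: amount < 264 or priority between 1 and 2 → 15
order_id=7: amount < 586 → 12
order_id=8: amount < 264 or priority between 1 and 2 → 15
order_id=9: amount < 586 → 12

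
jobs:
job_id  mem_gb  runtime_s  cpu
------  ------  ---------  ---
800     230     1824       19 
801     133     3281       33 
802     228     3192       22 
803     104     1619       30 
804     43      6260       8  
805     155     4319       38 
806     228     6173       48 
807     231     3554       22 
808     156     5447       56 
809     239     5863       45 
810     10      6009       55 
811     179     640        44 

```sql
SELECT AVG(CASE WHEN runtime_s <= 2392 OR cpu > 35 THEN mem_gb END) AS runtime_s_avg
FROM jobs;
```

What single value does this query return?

162.625

job_id=800: ✓ → 230
job_id=801: ✗
job_id=802: ✗
job_id=803: ✓ → 104
job_id=804: ✗
job_id=805: ✓ → 155
job_id=806: ✓ → 228
job_id=807: ✗
job_id=808: ✓ → 156
job_id=809: ✓ → 239
job_id=810: ✓ → 10
job_id=811: ✓ → 179
runtime_s_avg = (230 + 104 + 155 + 228 + 156 + 239 + 10 + 179) / 8 = 162.625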